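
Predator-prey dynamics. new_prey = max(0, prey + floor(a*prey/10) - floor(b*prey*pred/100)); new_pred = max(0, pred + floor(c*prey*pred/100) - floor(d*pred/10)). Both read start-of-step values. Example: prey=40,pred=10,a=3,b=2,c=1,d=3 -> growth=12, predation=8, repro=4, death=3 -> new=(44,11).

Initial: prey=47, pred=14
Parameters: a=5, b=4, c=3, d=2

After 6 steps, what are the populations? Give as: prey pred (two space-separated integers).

Step 1: prey: 47+23-26=44; pred: 14+19-2=31
Step 2: prey: 44+22-54=12; pred: 31+40-6=65
Step 3: prey: 12+6-31=0; pred: 65+23-13=75
Step 4: prey: 0+0-0=0; pred: 75+0-15=60
Step 5: prey: 0+0-0=0; pred: 60+0-12=48
Step 6: prey: 0+0-0=0; pred: 48+0-9=39

Answer: 0 39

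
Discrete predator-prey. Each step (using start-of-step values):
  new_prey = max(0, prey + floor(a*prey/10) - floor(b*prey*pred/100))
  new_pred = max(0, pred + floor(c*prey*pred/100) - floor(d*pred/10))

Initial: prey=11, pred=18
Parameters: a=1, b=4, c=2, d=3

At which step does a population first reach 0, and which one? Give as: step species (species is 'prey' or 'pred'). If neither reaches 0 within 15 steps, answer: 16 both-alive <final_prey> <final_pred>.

Answer: 16 both-alive 1 3

Derivation:
Step 1: prey: 11+1-7=5; pred: 18+3-5=16
Step 2: prey: 5+0-3=2; pred: 16+1-4=13
Step 3: prey: 2+0-1=1; pred: 13+0-3=10
Step 4: prey: 1+0-0=1; pred: 10+0-3=7
Step 5: prey: 1+0-0=1; pred: 7+0-2=5
Step 6: prey: 1+0-0=1; pred: 5+0-1=4
Step 7: prey: 1+0-0=1; pred: 4+0-1=3
Step 8: prey: 1+0-0=1; pred: 3+0-0=3
Steps 9-15: state stable at prey=1, pred=3 (no change)
No extinction within 15 steps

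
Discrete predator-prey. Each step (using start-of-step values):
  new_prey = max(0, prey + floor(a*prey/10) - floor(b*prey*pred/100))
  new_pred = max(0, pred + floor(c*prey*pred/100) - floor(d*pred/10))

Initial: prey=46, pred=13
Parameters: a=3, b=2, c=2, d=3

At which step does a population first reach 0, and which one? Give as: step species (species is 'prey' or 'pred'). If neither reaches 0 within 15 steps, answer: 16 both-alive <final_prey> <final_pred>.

Answer: 5 prey

Derivation:
Step 1: prey: 46+13-11=48; pred: 13+11-3=21
Step 2: prey: 48+14-20=42; pred: 21+20-6=35
Step 3: prey: 42+12-29=25; pred: 35+29-10=54
Step 4: prey: 25+7-27=5; pred: 54+27-16=65
Step 5: prey: 5+1-6=0; pred: 65+6-19=52
First extinction: prey at step 5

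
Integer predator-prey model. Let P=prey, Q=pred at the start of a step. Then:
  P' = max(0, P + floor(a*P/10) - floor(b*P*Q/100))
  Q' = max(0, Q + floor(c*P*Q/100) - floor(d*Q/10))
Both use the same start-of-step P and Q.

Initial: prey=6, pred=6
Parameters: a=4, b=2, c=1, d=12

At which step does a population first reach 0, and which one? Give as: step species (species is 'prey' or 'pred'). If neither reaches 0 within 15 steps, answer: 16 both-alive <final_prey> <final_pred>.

Step 1: prey: 6+2-0=8; pred: 6+0-7=0
First extinction: pred at step 1

Answer: 1 pred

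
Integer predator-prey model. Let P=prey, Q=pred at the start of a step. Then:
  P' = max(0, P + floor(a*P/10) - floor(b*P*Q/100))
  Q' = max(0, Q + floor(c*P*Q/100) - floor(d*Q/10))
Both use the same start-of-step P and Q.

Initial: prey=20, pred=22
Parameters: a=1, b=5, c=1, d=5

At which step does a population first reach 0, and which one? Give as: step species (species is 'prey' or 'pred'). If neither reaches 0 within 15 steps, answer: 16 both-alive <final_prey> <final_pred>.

Step 1: prey: 20+2-22=0; pred: 22+4-11=15
First extinction: prey at step 1

Answer: 1 prey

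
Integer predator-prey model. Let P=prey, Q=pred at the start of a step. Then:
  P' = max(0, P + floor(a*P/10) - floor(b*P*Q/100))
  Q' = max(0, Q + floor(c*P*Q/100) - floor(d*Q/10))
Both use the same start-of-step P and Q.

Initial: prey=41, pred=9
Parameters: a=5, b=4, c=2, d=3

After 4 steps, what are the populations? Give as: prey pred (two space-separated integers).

Step 1: prey: 41+20-14=47; pred: 9+7-2=14
Step 2: prey: 47+23-26=44; pred: 14+13-4=23
Step 3: prey: 44+22-40=26; pred: 23+20-6=37
Step 4: prey: 26+13-38=1; pred: 37+19-11=45

Answer: 1 45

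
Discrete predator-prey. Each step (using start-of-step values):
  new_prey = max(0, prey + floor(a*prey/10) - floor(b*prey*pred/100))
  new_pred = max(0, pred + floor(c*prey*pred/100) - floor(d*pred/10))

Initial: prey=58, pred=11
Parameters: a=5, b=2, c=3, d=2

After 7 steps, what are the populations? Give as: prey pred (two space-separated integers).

Answer: 0 103

Derivation:
Step 1: prey: 58+29-12=75; pred: 11+19-2=28
Step 2: prey: 75+37-42=70; pred: 28+63-5=86
Step 3: prey: 70+35-120=0; pred: 86+180-17=249
Step 4: prey: 0+0-0=0; pred: 249+0-49=200
Step 5: prey: 0+0-0=0; pred: 200+0-40=160
Step 6: prey: 0+0-0=0; pred: 160+0-32=128
Step 7: prey: 0+0-0=0; pred: 128+0-25=103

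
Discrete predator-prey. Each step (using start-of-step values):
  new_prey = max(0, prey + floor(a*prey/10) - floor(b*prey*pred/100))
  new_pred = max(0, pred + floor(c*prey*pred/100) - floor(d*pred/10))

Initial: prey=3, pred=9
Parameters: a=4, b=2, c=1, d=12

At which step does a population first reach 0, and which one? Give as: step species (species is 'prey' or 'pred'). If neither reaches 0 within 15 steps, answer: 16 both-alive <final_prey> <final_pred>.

Answer: 1 pred

Derivation:
Step 1: prey: 3+1-0=4; pred: 9+0-10=0
First extinction: pred at step 1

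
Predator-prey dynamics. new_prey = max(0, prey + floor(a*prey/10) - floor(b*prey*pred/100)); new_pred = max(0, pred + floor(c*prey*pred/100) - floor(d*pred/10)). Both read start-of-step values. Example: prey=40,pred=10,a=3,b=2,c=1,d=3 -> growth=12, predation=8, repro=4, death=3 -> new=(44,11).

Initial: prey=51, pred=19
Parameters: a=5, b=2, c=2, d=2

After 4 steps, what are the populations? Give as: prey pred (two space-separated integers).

Answer: 0 110

Derivation:
Step 1: prey: 51+25-19=57; pred: 19+19-3=35
Step 2: prey: 57+28-39=46; pred: 35+39-7=67
Step 3: prey: 46+23-61=8; pred: 67+61-13=115
Step 4: prey: 8+4-18=0; pred: 115+18-23=110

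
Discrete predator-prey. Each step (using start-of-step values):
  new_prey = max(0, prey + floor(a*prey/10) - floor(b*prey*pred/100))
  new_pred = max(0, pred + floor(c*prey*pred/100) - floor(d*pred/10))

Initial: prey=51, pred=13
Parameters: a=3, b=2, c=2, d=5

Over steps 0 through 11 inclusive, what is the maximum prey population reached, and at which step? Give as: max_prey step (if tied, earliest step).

Answer: 53 1

Derivation:
Step 1: prey: 51+15-13=53; pred: 13+13-6=20
Step 2: prey: 53+15-21=47; pred: 20+21-10=31
Step 3: prey: 47+14-29=32; pred: 31+29-15=45
Step 4: prey: 32+9-28=13; pred: 45+28-22=51
Step 5: prey: 13+3-13=3; pred: 51+13-25=39
Step 6: prey: 3+0-2=1; pred: 39+2-19=22
Step 7: prey: 1+0-0=1; pred: 22+0-11=11
Step 8: prey: 1+0-0=1; pred: 11+0-5=6
Step 9: prey: 1+0-0=1; pred: 6+0-3=3
Step 10: prey: 1+0-0=1; pred: 3+0-1=2
Step 11: prey: 1+0-0=1; pred: 2+0-1=1
Max prey = 53 at step 1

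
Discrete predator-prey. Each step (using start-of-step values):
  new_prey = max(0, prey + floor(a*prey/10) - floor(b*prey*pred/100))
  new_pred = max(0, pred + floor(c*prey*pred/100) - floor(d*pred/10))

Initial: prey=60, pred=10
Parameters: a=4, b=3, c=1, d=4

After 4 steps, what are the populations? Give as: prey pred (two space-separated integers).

Answer: 54 24

Derivation:
Step 1: prey: 60+24-18=66; pred: 10+6-4=12
Step 2: prey: 66+26-23=69; pred: 12+7-4=15
Step 3: prey: 69+27-31=65; pred: 15+10-6=19
Step 4: prey: 65+26-37=54; pred: 19+12-7=24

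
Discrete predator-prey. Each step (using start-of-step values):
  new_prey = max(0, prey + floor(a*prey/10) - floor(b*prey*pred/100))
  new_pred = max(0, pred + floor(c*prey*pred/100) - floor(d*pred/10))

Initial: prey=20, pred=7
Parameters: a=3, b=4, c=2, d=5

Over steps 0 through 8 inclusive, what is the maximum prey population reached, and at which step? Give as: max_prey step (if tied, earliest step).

Step 1: prey: 20+6-5=21; pred: 7+2-3=6
Step 2: prey: 21+6-5=22; pred: 6+2-3=5
Step 3: prey: 22+6-4=24; pred: 5+2-2=5
Step 4: prey: 24+7-4=27; pred: 5+2-2=5
Step 5: prey: 27+8-5=30; pred: 5+2-2=5
Step 6: prey: 30+9-6=33; pred: 5+3-2=6
Step 7: prey: 33+9-7=35; pred: 6+3-3=6
Step 8: prey: 35+10-8=37; pred: 6+4-3=7
Max prey = 37 at step 8

Answer: 37 8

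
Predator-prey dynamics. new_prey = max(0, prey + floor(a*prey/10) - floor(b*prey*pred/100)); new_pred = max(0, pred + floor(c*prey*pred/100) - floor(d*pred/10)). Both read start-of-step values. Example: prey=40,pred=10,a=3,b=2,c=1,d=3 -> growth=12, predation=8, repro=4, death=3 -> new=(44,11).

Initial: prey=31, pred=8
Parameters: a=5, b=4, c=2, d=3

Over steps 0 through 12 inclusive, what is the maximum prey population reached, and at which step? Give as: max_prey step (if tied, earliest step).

Step 1: prey: 31+15-9=37; pred: 8+4-2=10
Step 2: prey: 37+18-14=41; pred: 10+7-3=14
Step 3: prey: 41+20-22=39; pred: 14+11-4=21
Step 4: prey: 39+19-32=26; pred: 21+16-6=31
Step 5: prey: 26+13-32=7; pred: 31+16-9=38
Step 6: prey: 7+3-10=0; pred: 38+5-11=32
Step 7: prey: 0+0-0=0; pred: 32+0-9=23
Step 8: prey: 0+0-0=0; pred: 23+0-6=17
Step 9: prey: 0+0-0=0; pred: 17+0-5=12
Step 10: prey: 0+0-0=0; pred: 12+0-3=9
Step 11: prey: 0+0-0=0; pred: 9+0-2=7
Step 12: prey: 0+0-0=0; pred: 7+0-2=5
Max prey = 41 at step 2

Answer: 41 2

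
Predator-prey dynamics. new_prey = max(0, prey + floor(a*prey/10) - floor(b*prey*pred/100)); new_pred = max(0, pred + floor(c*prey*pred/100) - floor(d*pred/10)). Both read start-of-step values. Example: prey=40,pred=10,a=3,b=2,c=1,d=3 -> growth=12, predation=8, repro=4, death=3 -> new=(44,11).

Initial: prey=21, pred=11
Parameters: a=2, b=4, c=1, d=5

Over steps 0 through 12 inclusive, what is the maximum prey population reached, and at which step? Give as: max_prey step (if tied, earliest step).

Answer: 50 12

Derivation:
Step 1: prey: 21+4-9=16; pred: 11+2-5=8
Step 2: prey: 16+3-5=14; pred: 8+1-4=5
Step 3: prey: 14+2-2=14; pred: 5+0-2=3
Step 4: prey: 14+2-1=15; pred: 3+0-1=2
Step 5: prey: 15+3-1=17; pred: 2+0-1=1
Step 6: prey: 17+3-0=20; pred: 1+0-0=1
Step 7: prey: 20+4-0=24; pred: 1+0-0=1
Step 8: prey: 24+4-0=28; pred: 1+0-0=1
Step 9: prey: 28+5-1=32; pred: 1+0-0=1
Step 10: prey: 32+6-1=37; pred: 1+0-0=1
Step 11: prey: 37+7-1=43; pred: 1+0-0=1
Step 12: prey: 43+8-1=50; pred: 1+0-0=1
Max prey = 50 at step 12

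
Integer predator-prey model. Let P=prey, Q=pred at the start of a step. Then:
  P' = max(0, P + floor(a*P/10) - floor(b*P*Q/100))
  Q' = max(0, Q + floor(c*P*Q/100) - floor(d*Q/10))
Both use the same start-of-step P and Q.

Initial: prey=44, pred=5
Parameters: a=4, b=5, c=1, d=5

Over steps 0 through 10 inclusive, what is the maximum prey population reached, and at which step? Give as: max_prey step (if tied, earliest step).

Step 1: prey: 44+17-11=50; pred: 5+2-2=5
Step 2: prey: 50+20-12=58; pred: 5+2-2=5
Step 3: prey: 58+23-14=67; pred: 5+2-2=5
Step 4: prey: 67+26-16=77; pred: 5+3-2=6
Step 5: prey: 77+30-23=84; pred: 6+4-3=7
Step 6: prey: 84+33-29=88; pred: 7+5-3=9
Step 7: prey: 88+35-39=84; pred: 9+7-4=12
Step 8: prey: 84+33-50=67; pred: 12+10-6=16
Step 9: prey: 67+26-53=40; pred: 16+10-8=18
Step 10: prey: 40+16-36=20; pred: 18+7-9=16
Max prey = 88 at step 6

Answer: 88 6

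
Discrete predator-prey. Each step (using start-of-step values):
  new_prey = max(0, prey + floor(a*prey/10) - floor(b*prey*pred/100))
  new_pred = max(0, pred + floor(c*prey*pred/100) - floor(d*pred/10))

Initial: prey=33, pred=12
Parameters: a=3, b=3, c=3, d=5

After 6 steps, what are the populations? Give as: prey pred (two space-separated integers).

Answer: 2 10

Derivation:
Step 1: prey: 33+9-11=31; pred: 12+11-6=17
Step 2: prey: 31+9-15=25; pred: 17+15-8=24
Step 3: prey: 25+7-18=14; pred: 24+18-12=30
Step 4: prey: 14+4-12=6; pred: 30+12-15=27
Step 5: prey: 6+1-4=3; pred: 27+4-13=18
Step 6: prey: 3+0-1=2; pred: 18+1-9=10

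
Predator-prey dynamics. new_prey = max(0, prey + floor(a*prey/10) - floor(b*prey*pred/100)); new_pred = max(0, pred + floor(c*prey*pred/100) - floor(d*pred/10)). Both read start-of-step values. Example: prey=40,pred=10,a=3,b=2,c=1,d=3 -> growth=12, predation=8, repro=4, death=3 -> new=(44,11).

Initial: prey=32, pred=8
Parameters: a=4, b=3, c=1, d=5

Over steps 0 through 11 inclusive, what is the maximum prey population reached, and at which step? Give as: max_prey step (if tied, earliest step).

Step 1: prey: 32+12-7=37; pred: 8+2-4=6
Step 2: prey: 37+14-6=45; pred: 6+2-3=5
Step 3: prey: 45+18-6=57; pred: 5+2-2=5
Step 4: prey: 57+22-8=71; pred: 5+2-2=5
Step 5: prey: 71+28-10=89; pred: 5+3-2=6
Step 6: prey: 89+35-16=108; pred: 6+5-3=8
Step 7: prey: 108+43-25=126; pred: 8+8-4=12
Step 8: prey: 126+50-45=131; pred: 12+15-6=21
Step 9: prey: 131+52-82=101; pred: 21+27-10=38
Step 10: prey: 101+40-115=26; pred: 38+38-19=57
Step 11: prey: 26+10-44=0; pred: 57+14-28=43
Max prey = 131 at step 8

Answer: 131 8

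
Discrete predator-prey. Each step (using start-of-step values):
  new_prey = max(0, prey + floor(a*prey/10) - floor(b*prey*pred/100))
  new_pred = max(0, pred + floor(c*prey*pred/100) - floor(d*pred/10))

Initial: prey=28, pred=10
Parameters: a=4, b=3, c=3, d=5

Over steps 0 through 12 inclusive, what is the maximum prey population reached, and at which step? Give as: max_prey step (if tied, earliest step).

Answer: 31 1

Derivation:
Step 1: prey: 28+11-8=31; pred: 10+8-5=13
Step 2: prey: 31+12-12=31; pred: 13+12-6=19
Step 3: prey: 31+12-17=26; pred: 19+17-9=27
Step 4: prey: 26+10-21=15; pred: 27+21-13=35
Step 5: prey: 15+6-15=6; pred: 35+15-17=33
Step 6: prey: 6+2-5=3; pred: 33+5-16=22
Step 7: prey: 3+1-1=3; pred: 22+1-11=12
Step 8: prey: 3+1-1=3; pred: 12+1-6=7
Step 9: prey: 3+1-0=4; pred: 7+0-3=4
Step 10: prey: 4+1-0=5; pred: 4+0-2=2
Step 11: prey: 5+2-0=7; pred: 2+0-1=1
Step 12: prey: 7+2-0=9; pred: 1+0-0=1
Max prey = 31 at step 1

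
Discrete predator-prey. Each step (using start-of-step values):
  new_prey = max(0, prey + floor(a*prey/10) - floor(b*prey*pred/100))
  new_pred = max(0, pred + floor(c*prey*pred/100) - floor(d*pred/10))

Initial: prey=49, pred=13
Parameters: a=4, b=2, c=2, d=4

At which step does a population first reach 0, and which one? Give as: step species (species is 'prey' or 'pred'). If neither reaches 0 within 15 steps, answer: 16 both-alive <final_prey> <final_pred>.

Answer: 5 prey

Derivation:
Step 1: prey: 49+19-12=56; pred: 13+12-5=20
Step 2: prey: 56+22-22=56; pred: 20+22-8=34
Step 3: prey: 56+22-38=40; pred: 34+38-13=59
Step 4: prey: 40+16-47=9; pred: 59+47-23=83
Step 5: prey: 9+3-14=0; pred: 83+14-33=64
First extinction: prey at step 5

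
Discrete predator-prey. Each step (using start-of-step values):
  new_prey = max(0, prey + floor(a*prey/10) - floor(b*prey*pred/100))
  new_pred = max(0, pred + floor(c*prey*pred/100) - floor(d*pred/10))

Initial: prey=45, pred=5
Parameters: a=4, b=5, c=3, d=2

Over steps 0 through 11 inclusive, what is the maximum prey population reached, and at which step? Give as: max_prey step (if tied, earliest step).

Answer: 52 1

Derivation:
Step 1: prey: 45+18-11=52; pred: 5+6-1=10
Step 2: prey: 52+20-26=46; pred: 10+15-2=23
Step 3: prey: 46+18-52=12; pred: 23+31-4=50
Step 4: prey: 12+4-30=0; pred: 50+18-10=58
Step 5: prey: 0+0-0=0; pred: 58+0-11=47
Step 6: prey: 0+0-0=0; pred: 47+0-9=38
Step 7: prey: 0+0-0=0; pred: 38+0-7=31
Step 8: prey: 0+0-0=0; pred: 31+0-6=25
Step 9: prey: 0+0-0=0; pred: 25+0-5=20
Step 10: prey: 0+0-0=0; pred: 20+0-4=16
Step 11: prey: 0+0-0=0; pred: 16+0-3=13
Max prey = 52 at step 1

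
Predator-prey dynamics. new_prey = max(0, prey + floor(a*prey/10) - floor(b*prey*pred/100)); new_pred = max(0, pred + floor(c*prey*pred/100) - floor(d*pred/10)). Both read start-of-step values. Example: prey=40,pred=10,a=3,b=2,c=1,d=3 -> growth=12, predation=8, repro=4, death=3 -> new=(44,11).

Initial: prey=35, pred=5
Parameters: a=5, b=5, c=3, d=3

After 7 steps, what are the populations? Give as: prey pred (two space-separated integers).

Answer: 0 21

Derivation:
Step 1: prey: 35+17-8=44; pred: 5+5-1=9
Step 2: prey: 44+22-19=47; pred: 9+11-2=18
Step 3: prey: 47+23-42=28; pred: 18+25-5=38
Step 4: prey: 28+14-53=0; pred: 38+31-11=58
Step 5: prey: 0+0-0=0; pred: 58+0-17=41
Step 6: prey: 0+0-0=0; pred: 41+0-12=29
Step 7: prey: 0+0-0=0; pred: 29+0-8=21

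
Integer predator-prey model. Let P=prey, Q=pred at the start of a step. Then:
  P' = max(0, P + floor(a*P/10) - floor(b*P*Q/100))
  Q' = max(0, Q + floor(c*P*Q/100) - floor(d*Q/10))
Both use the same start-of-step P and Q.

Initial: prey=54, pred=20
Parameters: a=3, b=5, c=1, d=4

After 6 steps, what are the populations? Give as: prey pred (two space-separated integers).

Answer: 1 3

Derivation:
Step 1: prey: 54+16-54=16; pred: 20+10-8=22
Step 2: prey: 16+4-17=3; pred: 22+3-8=17
Step 3: prey: 3+0-2=1; pred: 17+0-6=11
Step 4: prey: 1+0-0=1; pred: 11+0-4=7
Step 5: prey: 1+0-0=1; pred: 7+0-2=5
Step 6: prey: 1+0-0=1; pred: 5+0-2=3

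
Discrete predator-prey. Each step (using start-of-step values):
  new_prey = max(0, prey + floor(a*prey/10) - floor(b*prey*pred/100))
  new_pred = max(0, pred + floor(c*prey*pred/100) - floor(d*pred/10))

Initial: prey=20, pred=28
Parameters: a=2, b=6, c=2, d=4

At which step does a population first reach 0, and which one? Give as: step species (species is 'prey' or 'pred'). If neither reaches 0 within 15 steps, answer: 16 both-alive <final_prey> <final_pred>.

Answer: 1 prey

Derivation:
Step 1: prey: 20+4-33=0; pred: 28+11-11=28
First extinction: prey at step 1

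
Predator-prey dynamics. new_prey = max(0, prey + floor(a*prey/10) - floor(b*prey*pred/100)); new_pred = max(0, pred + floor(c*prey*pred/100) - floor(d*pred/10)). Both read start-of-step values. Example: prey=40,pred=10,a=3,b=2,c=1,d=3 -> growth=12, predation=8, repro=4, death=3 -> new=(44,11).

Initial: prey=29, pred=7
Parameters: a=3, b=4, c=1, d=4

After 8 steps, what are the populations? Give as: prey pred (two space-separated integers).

Step 1: prey: 29+8-8=29; pred: 7+2-2=7
Step 2: prey: 29+8-8=29; pred: 7+2-2=7
Step 3: prey: 29+8-8=29; pred: 7+2-2=7
Step 4: prey: 29+8-8=29; pred: 7+2-2=7
Step 5: prey: 29+8-8=29; pred: 7+2-2=7
Step 6: prey: 29+8-8=29; pred: 7+2-2=7
Step 7: prey: 29+8-8=29; pred: 7+2-2=7
Step 8: prey: 29+8-8=29; pred: 7+2-2=7

Answer: 29 7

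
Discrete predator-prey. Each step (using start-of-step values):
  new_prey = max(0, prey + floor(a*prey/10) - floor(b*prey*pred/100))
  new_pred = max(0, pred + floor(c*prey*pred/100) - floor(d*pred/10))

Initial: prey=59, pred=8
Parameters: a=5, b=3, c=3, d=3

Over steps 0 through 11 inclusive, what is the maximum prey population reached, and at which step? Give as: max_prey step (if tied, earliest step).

Answer: 74 1

Derivation:
Step 1: prey: 59+29-14=74; pred: 8+14-2=20
Step 2: prey: 74+37-44=67; pred: 20+44-6=58
Step 3: prey: 67+33-116=0; pred: 58+116-17=157
Step 4: prey: 0+0-0=0; pred: 157+0-47=110
Step 5: prey: 0+0-0=0; pred: 110+0-33=77
Step 6: prey: 0+0-0=0; pred: 77+0-23=54
Step 7: prey: 0+0-0=0; pred: 54+0-16=38
Step 8: prey: 0+0-0=0; pred: 38+0-11=27
Step 9: prey: 0+0-0=0; pred: 27+0-8=19
Step 10: prey: 0+0-0=0; pred: 19+0-5=14
Step 11: prey: 0+0-0=0; pred: 14+0-4=10
Max prey = 74 at step 1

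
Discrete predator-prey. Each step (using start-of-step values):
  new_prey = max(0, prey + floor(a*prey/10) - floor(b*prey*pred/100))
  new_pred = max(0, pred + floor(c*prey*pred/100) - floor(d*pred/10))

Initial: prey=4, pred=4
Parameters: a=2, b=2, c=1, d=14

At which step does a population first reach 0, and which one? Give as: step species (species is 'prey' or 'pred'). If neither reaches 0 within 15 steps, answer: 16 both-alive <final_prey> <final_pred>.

Step 1: prey: 4+0-0=4; pred: 4+0-5=0
First extinction: pred at step 1

Answer: 1 pred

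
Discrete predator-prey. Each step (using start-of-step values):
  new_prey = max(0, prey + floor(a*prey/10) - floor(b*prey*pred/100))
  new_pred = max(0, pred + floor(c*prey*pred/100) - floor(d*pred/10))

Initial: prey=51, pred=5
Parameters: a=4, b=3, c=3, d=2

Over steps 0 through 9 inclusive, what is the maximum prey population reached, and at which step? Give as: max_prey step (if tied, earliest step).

Step 1: prey: 51+20-7=64; pred: 5+7-1=11
Step 2: prey: 64+25-21=68; pred: 11+21-2=30
Step 3: prey: 68+27-61=34; pred: 30+61-6=85
Step 4: prey: 34+13-86=0; pred: 85+86-17=154
Step 5: prey: 0+0-0=0; pred: 154+0-30=124
Step 6: prey: 0+0-0=0; pred: 124+0-24=100
Step 7: prey: 0+0-0=0; pred: 100+0-20=80
Step 8: prey: 0+0-0=0; pred: 80+0-16=64
Step 9: prey: 0+0-0=0; pred: 64+0-12=52
Max prey = 68 at step 2

Answer: 68 2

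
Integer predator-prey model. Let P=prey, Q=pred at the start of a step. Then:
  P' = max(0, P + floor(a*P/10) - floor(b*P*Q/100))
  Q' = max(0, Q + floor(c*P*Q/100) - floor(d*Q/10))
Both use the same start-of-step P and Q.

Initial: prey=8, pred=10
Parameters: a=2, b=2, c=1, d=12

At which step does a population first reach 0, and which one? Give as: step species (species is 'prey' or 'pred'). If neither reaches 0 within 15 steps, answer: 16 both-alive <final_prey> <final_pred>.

Step 1: prey: 8+1-1=8; pred: 10+0-12=0
First extinction: pred at step 1

Answer: 1 pred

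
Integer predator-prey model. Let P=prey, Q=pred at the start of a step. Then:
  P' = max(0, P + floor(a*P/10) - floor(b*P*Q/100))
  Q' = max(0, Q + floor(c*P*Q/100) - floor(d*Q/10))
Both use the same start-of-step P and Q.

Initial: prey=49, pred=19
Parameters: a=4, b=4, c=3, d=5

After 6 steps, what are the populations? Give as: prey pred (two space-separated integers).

Step 1: prey: 49+19-37=31; pred: 19+27-9=37
Step 2: prey: 31+12-45=0; pred: 37+34-18=53
Step 3: prey: 0+0-0=0; pred: 53+0-26=27
Step 4: prey: 0+0-0=0; pred: 27+0-13=14
Step 5: prey: 0+0-0=0; pred: 14+0-7=7
Step 6: prey: 0+0-0=0; pred: 7+0-3=4

Answer: 0 4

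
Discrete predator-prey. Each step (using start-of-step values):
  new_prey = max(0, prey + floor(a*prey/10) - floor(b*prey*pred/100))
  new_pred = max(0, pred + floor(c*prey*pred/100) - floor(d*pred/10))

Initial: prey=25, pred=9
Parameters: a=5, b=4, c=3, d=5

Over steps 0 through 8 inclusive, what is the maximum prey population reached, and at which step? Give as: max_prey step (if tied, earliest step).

Answer: 30 2

Derivation:
Step 1: prey: 25+12-9=28; pred: 9+6-4=11
Step 2: prey: 28+14-12=30; pred: 11+9-5=15
Step 3: prey: 30+15-18=27; pred: 15+13-7=21
Step 4: prey: 27+13-22=18; pred: 21+17-10=28
Step 5: prey: 18+9-20=7; pred: 28+15-14=29
Step 6: prey: 7+3-8=2; pred: 29+6-14=21
Step 7: prey: 2+1-1=2; pred: 21+1-10=12
Step 8: prey: 2+1-0=3; pred: 12+0-6=6
Max prey = 30 at step 2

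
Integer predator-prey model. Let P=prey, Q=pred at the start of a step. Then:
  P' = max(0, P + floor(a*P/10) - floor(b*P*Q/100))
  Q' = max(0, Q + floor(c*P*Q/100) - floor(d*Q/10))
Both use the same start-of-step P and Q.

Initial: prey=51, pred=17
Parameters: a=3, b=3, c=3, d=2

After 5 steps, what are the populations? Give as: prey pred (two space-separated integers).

Step 1: prey: 51+15-26=40; pred: 17+26-3=40
Step 2: prey: 40+12-48=4; pred: 40+48-8=80
Step 3: prey: 4+1-9=0; pred: 80+9-16=73
Step 4: prey: 0+0-0=0; pred: 73+0-14=59
Step 5: prey: 0+0-0=0; pred: 59+0-11=48

Answer: 0 48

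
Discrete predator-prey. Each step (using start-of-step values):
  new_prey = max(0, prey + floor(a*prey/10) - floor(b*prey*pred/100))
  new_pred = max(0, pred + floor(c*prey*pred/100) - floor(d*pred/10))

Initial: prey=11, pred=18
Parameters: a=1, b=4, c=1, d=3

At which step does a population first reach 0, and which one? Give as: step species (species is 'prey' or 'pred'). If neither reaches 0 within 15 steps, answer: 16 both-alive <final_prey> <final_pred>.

Step 1: prey: 11+1-7=5; pred: 18+1-5=14
Step 2: prey: 5+0-2=3; pred: 14+0-4=10
Step 3: prey: 3+0-1=2; pred: 10+0-3=7
Step 4: prey: 2+0-0=2; pred: 7+0-2=5
Step 5: prey: 2+0-0=2; pred: 5+0-1=4
Step 6: prey: 2+0-0=2; pred: 4+0-1=3
Step 7: prey: 2+0-0=2; pred: 3+0-0=3
Steps 8-15: state stable at prey=2, pred=3 (no change)
No extinction within 15 steps

Answer: 16 both-alive 2 3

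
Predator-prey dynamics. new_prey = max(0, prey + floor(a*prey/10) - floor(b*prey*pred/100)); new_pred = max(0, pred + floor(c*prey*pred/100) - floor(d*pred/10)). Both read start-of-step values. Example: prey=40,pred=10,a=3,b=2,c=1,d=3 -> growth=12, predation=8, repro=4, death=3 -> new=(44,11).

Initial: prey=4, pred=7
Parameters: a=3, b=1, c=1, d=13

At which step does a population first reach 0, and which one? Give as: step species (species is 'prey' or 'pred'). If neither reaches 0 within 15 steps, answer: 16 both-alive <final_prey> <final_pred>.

Answer: 1 pred

Derivation:
Step 1: prey: 4+1-0=5; pred: 7+0-9=0
First extinction: pred at step 1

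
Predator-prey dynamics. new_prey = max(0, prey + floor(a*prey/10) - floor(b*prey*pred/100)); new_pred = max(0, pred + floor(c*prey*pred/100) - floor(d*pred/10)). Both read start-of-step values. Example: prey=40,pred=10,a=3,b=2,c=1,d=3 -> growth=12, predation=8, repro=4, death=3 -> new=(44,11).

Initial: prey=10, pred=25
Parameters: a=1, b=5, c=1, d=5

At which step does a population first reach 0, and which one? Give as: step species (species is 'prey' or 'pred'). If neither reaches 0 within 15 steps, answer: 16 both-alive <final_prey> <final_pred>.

Step 1: prey: 10+1-12=0; pred: 25+2-12=15
First extinction: prey at step 1

Answer: 1 prey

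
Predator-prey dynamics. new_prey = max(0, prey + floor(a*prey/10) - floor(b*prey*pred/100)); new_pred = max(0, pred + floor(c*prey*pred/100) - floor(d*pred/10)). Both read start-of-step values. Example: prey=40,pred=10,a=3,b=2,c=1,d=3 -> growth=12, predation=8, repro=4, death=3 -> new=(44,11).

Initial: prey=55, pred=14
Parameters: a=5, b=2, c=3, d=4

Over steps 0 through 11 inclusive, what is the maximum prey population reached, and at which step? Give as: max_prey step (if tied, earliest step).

Step 1: prey: 55+27-15=67; pred: 14+23-5=32
Step 2: prey: 67+33-42=58; pred: 32+64-12=84
Step 3: prey: 58+29-97=0; pred: 84+146-33=197
Step 4: prey: 0+0-0=0; pred: 197+0-78=119
Step 5: prey: 0+0-0=0; pred: 119+0-47=72
Step 6: prey: 0+0-0=0; pred: 72+0-28=44
Step 7: prey: 0+0-0=0; pred: 44+0-17=27
Step 8: prey: 0+0-0=0; pred: 27+0-10=17
Step 9: prey: 0+0-0=0; pred: 17+0-6=11
Step 10: prey: 0+0-0=0; pred: 11+0-4=7
Step 11: prey: 0+0-0=0; pred: 7+0-2=5
Max prey = 67 at step 1

Answer: 67 1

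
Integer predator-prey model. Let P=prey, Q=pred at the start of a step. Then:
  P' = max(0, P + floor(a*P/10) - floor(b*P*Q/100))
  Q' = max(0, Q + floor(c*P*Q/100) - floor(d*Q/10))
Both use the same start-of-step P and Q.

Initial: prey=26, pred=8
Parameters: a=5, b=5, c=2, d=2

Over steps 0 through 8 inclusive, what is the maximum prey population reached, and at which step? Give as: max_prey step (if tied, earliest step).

Answer: 29 1

Derivation:
Step 1: prey: 26+13-10=29; pred: 8+4-1=11
Step 2: prey: 29+14-15=28; pred: 11+6-2=15
Step 3: prey: 28+14-21=21; pred: 15+8-3=20
Step 4: prey: 21+10-21=10; pred: 20+8-4=24
Step 5: prey: 10+5-12=3; pred: 24+4-4=24
Step 6: prey: 3+1-3=1; pred: 24+1-4=21
Step 7: prey: 1+0-1=0; pred: 21+0-4=17
Step 8: prey: 0+0-0=0; pred: 17+0-3=14
Max prey = 29 at step 1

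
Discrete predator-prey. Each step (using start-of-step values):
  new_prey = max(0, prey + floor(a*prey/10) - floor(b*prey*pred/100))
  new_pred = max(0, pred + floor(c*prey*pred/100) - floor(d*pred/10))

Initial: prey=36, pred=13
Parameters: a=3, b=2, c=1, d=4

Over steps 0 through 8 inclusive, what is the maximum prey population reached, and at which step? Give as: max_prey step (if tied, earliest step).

Answer: 50 7

Derivation:
Step 1: prey: 36+10-9=37; pred: 13+4-5=12
Step 2: prey: 37+11-8=40; pred: 12+4-4=12
Step 3: prey: 40+12-9=43; pred: 12+4-4=12
Step 4: prey: 43+12-10=45; pred: 12+5-4=13
Step 5: prey: 45+13-11=47; pred: 13+5-5=13
Step 6: prey: 47+14-12=49; pred: 13+6-5=14
Step 7: prey: 49+14-13=50; pred: 14+6-5=15
Step 8: prey: 50+15-15=50; pred: 15+7-6=16
Max prey = 50 at step 7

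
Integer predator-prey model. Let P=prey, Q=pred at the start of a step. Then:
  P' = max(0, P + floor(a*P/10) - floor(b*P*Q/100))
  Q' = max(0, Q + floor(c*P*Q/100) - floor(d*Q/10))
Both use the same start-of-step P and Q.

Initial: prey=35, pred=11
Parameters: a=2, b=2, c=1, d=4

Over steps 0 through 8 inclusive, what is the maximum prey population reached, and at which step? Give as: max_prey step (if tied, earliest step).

Step 1: prey: 35+7-7=35; pred: 11+3-4=10
Step 2: prey: 35+7-7=35; pred: 10+3-4=9
Step 3: prey: 35+7-6=36; pred: 9+3-3=9
Step 4: prey: 36+7-6=37; pred: 9+3-3=9
Step 5: prey: 37+7-6=38; pred: 9+3-3=9
Step 6: prey: 38+7-6=39; pred: 9+3-3=9
Step 7: prey: 39+7-7=39; pred: 9+3-3=9
Step 8: prey: 39+7-7=39; pred: 9+3-3=9
Max prey = 39 at step 6

Answer: 39 6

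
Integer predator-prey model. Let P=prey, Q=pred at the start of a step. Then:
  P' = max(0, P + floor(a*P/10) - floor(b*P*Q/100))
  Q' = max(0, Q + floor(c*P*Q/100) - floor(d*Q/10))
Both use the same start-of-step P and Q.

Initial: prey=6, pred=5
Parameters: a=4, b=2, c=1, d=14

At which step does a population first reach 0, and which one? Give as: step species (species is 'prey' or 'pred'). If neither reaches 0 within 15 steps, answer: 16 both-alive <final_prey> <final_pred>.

Answer: 1 pred

Derivation:
Step 1: prey: 6+2-0=8; pred: 5+0-7=0
First extinction: pred at step 1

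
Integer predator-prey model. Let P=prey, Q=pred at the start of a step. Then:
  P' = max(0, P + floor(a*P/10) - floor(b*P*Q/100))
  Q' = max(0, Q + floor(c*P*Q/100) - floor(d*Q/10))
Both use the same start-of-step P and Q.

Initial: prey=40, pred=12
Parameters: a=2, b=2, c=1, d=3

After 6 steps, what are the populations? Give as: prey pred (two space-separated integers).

Answer: 22 16

Derivation:
Step 1: prey: 40+8-9=39; pred: 12+4-3=13
Step 2: prey: 39+7-10=36; pred: 13+5-3=15
Step 3: prey: 36+7-10=33; pred: 15+5-4=16
Step 4: prey: 33+6-10=29; pred: 16+5-4=17
Step 5: prey: 29+5-9=25; pred: 17+4-5=16
Step 6: prey: 25+5-8=22; pred: 16+4-4=16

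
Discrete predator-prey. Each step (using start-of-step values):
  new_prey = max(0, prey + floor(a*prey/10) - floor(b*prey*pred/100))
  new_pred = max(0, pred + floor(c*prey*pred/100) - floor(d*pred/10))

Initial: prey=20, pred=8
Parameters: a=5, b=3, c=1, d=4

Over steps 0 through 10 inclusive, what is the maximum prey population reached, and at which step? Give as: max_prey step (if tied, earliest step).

Answer: 176 8

Derivation:
Step 1: prey: 20+10-4=26; pred: 8+1-3=6
Step 2: prey: 26+13-4=35; pred: 6+1-2=5
Step 3: prey: 35+17-5=47; pred: 5+1-2=4
Step 4: prey: 47+23-5=65; pred: 4+1-1=4
Step 5: prey: 65+32-7=90; pred: 4+2-1=5
Step 6: prey: 90+45-13=122; pred: 5+4-2=7
Step 7: prey: 122+61-25=158; pred: 7+8-2=13
Step 8: prey: 158+79-61=176; pred: 13+20-5=28
Step 9: prey: 176+88-147=117; pred: 28+49-11=66
Step 10: prey: 117+58-231=0; pred: 66+77-26=117
Max prey = 176 at step 8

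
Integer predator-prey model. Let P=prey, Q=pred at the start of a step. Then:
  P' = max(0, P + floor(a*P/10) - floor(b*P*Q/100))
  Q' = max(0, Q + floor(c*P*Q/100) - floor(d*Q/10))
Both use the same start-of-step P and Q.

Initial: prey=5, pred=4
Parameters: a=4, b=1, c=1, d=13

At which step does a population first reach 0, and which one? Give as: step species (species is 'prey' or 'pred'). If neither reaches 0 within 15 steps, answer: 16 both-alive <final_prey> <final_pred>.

Answer: 1 pred

Derivation:
Step 1: prey: 5+2-0=7; pred: 4+0-5=0
First extinction: pred at step 1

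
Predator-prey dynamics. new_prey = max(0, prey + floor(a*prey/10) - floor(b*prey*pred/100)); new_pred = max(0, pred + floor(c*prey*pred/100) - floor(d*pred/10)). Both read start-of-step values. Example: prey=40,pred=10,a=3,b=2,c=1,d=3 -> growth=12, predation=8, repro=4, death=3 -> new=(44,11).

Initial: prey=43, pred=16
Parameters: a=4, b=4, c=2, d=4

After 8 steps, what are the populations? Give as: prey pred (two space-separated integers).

Answer: 1 3

Derivation:
Step 1: prey: 43+17-27=33; pred: 16+13-6=23
Step 2: prey: 33+13-30=16; pred: 23+15-9=29
Step 3: prey: 16+6-18=4; pred: 29+9-11=27
Step 4: prey: 4+1-4=1; pred: 27+2-10=19
Step 5: prey: 1+0-0=1; pred: 19+0-7=12
Step 6: prey: 1+0-0=1; pred: 12+0-4=8
Step 7: prey: 1+0-0=1; pred: 8+0-3=5
Step 8: prey: 1+0-0=1; pred: 5+0-2=3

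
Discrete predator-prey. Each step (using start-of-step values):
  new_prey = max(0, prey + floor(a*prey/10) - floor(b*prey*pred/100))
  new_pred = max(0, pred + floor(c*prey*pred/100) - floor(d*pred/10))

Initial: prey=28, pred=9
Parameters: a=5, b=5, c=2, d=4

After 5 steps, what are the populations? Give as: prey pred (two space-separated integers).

Answer: 13 16

Derivation:
Step 1: prey: 28+14-12=30; pred: 9+5-3=11
Step 2: prey: 30+15-16=29; pred: 11+6-4=13
Step 3: prey: 29+14-18=25; pred: 13+7-5=15
Step 4: prey: 25+12-18=19; pred: 15+7-6=16
Step 5: prey: 19+9-15=13; pred: 16+6-6=16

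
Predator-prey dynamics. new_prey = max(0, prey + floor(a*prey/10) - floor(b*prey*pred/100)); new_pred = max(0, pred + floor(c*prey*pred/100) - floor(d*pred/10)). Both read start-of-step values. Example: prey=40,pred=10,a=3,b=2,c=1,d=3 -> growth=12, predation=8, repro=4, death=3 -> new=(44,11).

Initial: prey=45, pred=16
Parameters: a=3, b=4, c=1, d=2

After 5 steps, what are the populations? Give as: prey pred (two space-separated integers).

Answer: 1 15

Derivation:
Step 1: prey: 45+13-28=30; pred: 16+7-3=20
Step 2: prey: 30+9-24=15; pred: 20+6-4=22
Step 3: prey: 15+4-13=6; pred: 22+3-4=21
Step 4: prey: 6+1-5=2; pred: 21+1-4=18
Step 5: prey: 2+0-1=1; pred: 18+0-3=15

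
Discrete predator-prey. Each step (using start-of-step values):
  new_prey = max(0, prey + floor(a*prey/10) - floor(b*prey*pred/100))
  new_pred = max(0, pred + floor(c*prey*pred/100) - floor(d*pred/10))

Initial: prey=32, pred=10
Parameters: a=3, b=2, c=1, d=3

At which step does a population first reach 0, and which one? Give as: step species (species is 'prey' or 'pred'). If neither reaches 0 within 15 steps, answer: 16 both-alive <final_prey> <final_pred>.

Answer: 16 both-alive 10 14

Derivation:
Step 1: prey: 32+9-6=35; pred: 10+3-3=10
Step 2: prey: 35+10-7=38; pred: 10+3-3=10
Step 3: prey: 38+11-7=42; pred: 10+3-3=10
Step 4: prey: 42+12-8=46; pred: 10+4-3=11
Step 5: prey: 46+13-10=49; pred: 11+5-3=13
Step 6: prey: 49+14-12=51; pred: 13+6-3=16
Step 7: prey: 51+15-16=50; pred: 16+8-4=20
Step 8: prey: 50+15-20=45; pred: 20+10-6=24
Step 9: prey: 45+13-21=37; pred: 24+10-7=27
Step 10: prey: 37+11-19=29; pred: 27+9-8=28
Step 11: prey: 29+8-16=21; pred: 28+8-8=28
Step 12: prey: 21+6-11=16; pred: 28+5-8=25
Step 13: prey: 16+4-8=12; pred: 25+4-7=22
Step 14: prey: 12+3-5=10; pred: 22+2-6=18
Step 15: prey: 10+3-3=10; pred: 18+1-5=14
No extinction within 15 steps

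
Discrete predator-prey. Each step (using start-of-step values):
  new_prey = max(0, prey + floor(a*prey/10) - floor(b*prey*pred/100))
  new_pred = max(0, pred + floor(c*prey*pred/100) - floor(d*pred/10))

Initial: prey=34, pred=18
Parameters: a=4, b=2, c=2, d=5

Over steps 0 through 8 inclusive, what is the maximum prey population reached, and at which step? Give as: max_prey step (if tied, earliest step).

Answer: 35 1

Derivation:
Step 1: prey: 34+13-12=35; pred: 18+12-9=21
Step 2: prey: 35+14-14=35; pred: 21+14-10=25
Step 3: prey: 35+14-17=32; pred: 25+17-12=30
Step 4: prey: 32+12-19=25; pred: 30+19-15=34
Step 5: prey: 25+10-17=18; pred: 34+17-17=34
Step 6: prey: 18+7-12=13; pred: 34+12-17=29
Step 7: prey: 13+5-7=11; pred: 29+7-14=22
Step 8: prey: 11+4-4=11; pred: 22+4-11=15
Max prey = 35 at step 1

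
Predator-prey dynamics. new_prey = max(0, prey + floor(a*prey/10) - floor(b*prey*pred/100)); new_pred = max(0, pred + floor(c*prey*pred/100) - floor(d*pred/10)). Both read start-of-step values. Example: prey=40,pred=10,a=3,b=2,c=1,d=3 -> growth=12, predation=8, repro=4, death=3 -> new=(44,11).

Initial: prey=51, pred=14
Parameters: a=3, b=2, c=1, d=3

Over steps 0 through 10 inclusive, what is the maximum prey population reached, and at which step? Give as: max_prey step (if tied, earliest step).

Answer: 52 1

Derivation:
Step 1: prey: 51+15-14=52; pred: 14+7-4=17
Step 2: prey: 52+15-17=50; pred: 17+8-5=20
Step 3: prey: 50+15-20=45; pred: 20+10-6=24
Step 4: prey: 45+13-21=37; pred: 24+10-7=27
Step 5: prey: 37+11-19=29; pred: 27+9-8=28
Step 6: prey: 29+8-16=21; pred: 28+8-8=28
Step 7: prey: 21+6-11=16; pred: 28+5-8=25
Step 8: prey: 16+4-8=12; pred: 25+4-7=22
Step 9: prey: 12+3-5=10; pred: 22+2-6=18
Step 10: prey: 10+3-3=10; pred: 18+1-5=14
Max prey = 52 at step 1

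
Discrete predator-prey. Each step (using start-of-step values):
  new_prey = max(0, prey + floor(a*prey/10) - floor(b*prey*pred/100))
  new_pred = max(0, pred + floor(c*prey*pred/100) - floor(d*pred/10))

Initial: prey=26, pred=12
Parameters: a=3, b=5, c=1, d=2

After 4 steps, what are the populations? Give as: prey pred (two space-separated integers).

Answer: 6 10

Derivation:
Step 1: prey: 26+7-15=18; pred: 12+3-2=13
Step 2: prey: 18+5-11=12; pred: 13+2-2=13
Step 3: prey: 12+3-7=8; pred: 13+1-2=12
Step 4: prey: 8+2-4=6; pred: 12+0-2=10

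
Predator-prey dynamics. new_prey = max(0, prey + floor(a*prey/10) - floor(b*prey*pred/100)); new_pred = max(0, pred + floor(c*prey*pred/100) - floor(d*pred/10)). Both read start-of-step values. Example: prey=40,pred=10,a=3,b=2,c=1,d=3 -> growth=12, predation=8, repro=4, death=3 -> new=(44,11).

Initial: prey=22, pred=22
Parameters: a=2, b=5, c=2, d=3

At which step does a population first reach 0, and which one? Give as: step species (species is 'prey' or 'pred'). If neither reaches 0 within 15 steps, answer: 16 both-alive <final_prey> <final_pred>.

Answer: 2 prey

Derivation:
Step 1: prey: 22+4-24=2; pred: 22+9-6=25
Step 2: prey: 2+0-2=0; pred: 25+1-7=19
First extinction: prey at step 2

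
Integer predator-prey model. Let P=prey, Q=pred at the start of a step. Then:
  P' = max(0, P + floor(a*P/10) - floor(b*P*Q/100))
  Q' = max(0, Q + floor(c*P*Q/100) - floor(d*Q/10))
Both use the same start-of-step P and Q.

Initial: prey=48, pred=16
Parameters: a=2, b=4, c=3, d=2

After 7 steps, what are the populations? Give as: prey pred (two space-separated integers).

Answer: 0 20

Derivation:
Step 1: prey: 48+9-30=27; pred: 16+23-3=36
Step 2: prey: 27+5-38=0; pred: 36+29-7=58
Step 3: prey: 0+0-0=0; pred: 58+0-11=47
Step 4: prey: 0+0-0=0; pred: 47+0-9=38
Step 5: prey: 0+0-0=0; pred: 38+0-7=31
Step 6: prey: 0+0-0=0; pred: 31+0-6=25
Step 7: prey: 0+0-0=0; pred: 25+0-5=20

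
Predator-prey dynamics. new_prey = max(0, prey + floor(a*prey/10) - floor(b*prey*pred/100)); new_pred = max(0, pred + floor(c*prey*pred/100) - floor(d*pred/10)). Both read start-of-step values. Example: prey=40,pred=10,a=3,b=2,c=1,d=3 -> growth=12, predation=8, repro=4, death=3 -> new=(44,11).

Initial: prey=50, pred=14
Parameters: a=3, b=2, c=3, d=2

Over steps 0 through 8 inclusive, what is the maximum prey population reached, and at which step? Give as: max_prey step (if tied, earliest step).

Step 1: prey: 50+15-14=51; pred: 14+21-2=33
Step 2: prey: 51+15-33=33; pred: 33+50-6=77
Step 3: prey: 33+9-50=0; pred: 77+76-15=138
Step 4: prey: 0+0-0=0; pred: 138+0-27=111
Step 5: prey: 0+0-0=0; pred: 111+0-22=89
Step 6: prey: 0+0-0=0; pred: 89+0-17=72
Step 7: prey: 0+0-0=0; pred: 72+0-14=58
Step 8: prey: 0+0-0=0; pred: 58+0-11=47
Max prey = 51 at step 1

Answer: 51 1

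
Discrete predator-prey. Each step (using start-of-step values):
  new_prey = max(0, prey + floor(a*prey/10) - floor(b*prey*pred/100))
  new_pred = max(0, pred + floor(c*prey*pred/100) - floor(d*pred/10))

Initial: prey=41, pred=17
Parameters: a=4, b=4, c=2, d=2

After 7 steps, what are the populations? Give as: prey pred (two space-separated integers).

Step 1: prey: 41+16-27=30; pred: 17+13-3=27
Step 2: prey: 30+12-32=10; pred: 27+16-5=38
Step 3: prey: 10+4-15=0; pred: 38+7-7=38
Step 4: prey: 0+0-0=0; pred: 38+0-7=31
Step 5: prey: 0+0-0=0; pred: 31+0-6=25
Step 6: prey: 0+0-0=0; pred: 25+0-5=20
Step 7: prey: 0+0-0=0; pred: 20+0-4=16

Answer: 0 16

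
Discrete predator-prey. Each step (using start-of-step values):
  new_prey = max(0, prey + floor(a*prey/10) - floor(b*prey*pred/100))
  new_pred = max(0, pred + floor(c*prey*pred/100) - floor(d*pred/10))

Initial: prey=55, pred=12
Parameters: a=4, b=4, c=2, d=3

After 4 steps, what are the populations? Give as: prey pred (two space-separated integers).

Answer: 0 33

Derivation:
Step 1: prey: 55+22-26=51; pred: 12+13-3=22
Step 2: prey: 51+20-44=27; pred: 22+22-6=38
Step 3: prey: 27+10-41=0; pred: 38+20-11=47
Step 4: prey: 0+0-0=0; pred: 47+0-14=33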